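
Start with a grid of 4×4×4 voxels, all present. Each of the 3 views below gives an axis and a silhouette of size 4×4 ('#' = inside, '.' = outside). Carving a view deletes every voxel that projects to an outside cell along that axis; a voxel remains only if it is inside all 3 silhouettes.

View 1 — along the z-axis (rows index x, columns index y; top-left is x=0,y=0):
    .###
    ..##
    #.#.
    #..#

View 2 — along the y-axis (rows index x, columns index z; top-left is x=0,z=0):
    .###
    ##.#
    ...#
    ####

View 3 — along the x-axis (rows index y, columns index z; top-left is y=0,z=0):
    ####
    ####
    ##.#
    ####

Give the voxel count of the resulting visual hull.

remaining voxels: 24

initial block: 4^3 = 64
[1] z-view keeps 9 columns → grid now 36
[2] y-view keeps 11 columns → grid now 25
[3] x-view keeps 15 columns → grid now 24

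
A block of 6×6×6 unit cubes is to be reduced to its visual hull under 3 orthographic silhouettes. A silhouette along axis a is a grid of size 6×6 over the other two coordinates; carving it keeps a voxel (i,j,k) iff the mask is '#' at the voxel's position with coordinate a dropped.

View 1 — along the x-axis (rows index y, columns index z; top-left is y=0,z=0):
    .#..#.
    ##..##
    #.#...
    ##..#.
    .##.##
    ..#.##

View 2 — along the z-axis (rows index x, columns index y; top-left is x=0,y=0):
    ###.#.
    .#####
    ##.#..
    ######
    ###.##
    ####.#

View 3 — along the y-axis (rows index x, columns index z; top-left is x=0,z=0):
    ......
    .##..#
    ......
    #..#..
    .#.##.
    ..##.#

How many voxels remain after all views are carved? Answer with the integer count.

start: 6×6×6 = 216 voxels
after view 1 [x-axis, 18 of 36 cells solid] → remaining = 108
after view 2 [z-axis, 28 of 36 cells solid] → remaining = 84
after view 3 [y-axis, 11 of 36 cells solid] → remaining = 23

remaining voxels: 23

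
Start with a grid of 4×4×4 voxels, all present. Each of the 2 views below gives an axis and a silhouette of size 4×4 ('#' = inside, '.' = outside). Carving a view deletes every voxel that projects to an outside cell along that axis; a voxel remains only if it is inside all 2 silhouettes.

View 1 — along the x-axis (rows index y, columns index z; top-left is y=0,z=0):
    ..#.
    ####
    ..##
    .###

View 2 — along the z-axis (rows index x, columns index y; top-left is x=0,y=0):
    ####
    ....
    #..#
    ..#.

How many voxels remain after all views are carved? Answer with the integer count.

full grid |V| = 64
  1. axis=0 (YZ plane), |mask|=10  ⇒  voxels=40
  2. axis=2 (XY plane), |mask|=7  ⇒  voxels=16

remaining voxels: 16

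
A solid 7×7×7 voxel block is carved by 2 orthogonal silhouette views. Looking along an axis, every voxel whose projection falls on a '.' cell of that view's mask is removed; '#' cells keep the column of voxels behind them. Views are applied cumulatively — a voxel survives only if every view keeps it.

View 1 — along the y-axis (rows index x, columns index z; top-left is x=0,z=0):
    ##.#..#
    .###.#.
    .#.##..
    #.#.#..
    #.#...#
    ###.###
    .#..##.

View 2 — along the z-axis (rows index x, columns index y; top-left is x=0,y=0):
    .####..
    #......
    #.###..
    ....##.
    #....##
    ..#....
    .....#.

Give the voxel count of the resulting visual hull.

before carving: 343 voxels (7×7×7)
after view 1 [y-axis, 26 of 49 cells solid] → remaining = 182
after view 2 [z-axis, 16 of 49 cells solid] → remaining = 56

|visual hull| = 56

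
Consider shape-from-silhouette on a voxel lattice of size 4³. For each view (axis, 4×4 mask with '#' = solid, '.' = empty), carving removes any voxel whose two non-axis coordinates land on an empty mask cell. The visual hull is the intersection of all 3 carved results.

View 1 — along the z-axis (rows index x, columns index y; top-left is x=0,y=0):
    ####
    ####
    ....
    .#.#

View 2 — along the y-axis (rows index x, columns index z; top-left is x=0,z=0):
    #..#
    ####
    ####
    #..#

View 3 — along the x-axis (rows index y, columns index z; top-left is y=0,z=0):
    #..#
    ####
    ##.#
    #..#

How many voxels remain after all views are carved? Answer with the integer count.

initial block: 4^3 = 64
[1] z-view keeps 10 columns → grid now 40
[2] y-view keeps 12 columns → grid now 28
[3] x-view keeps 11 columns → grid now 23

|visual hull| = 23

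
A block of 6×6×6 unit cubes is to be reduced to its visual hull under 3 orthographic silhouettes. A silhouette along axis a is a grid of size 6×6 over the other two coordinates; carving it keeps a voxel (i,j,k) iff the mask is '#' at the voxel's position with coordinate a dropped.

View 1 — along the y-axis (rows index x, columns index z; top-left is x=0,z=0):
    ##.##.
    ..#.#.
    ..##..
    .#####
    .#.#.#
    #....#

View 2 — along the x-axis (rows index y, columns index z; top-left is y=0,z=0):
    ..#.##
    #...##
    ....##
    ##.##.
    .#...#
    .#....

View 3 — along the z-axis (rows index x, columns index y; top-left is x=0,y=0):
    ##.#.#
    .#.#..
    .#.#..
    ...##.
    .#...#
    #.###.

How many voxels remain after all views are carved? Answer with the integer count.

initial block: 6^3 = 216
carve view 1 (along y, XZ-mask fill 18/36): 108 voxels remain
carve view 2 (along x, YZ-mask fill 15/36): 44 voxels remain
carve view 3 (along z, XY-mask fill 16/36): 22 voxels remain

remaining voxels: 22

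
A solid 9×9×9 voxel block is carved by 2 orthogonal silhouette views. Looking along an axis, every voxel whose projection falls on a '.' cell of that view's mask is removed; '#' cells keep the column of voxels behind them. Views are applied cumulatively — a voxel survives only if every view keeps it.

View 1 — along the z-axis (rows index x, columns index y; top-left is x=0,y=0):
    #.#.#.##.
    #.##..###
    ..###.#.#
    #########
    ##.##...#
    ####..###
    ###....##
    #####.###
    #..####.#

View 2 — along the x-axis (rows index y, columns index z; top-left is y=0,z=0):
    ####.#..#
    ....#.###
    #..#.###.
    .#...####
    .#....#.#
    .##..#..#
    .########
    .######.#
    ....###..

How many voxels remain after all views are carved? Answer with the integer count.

voxel count = 286

before carving: 729 voxels (9×9×9)
after view 1 [z-axis, 56 of 81 cells solid] → remaining = 504
after view 2 [x-axis, 45 of 81 cells solid] → remaining = 286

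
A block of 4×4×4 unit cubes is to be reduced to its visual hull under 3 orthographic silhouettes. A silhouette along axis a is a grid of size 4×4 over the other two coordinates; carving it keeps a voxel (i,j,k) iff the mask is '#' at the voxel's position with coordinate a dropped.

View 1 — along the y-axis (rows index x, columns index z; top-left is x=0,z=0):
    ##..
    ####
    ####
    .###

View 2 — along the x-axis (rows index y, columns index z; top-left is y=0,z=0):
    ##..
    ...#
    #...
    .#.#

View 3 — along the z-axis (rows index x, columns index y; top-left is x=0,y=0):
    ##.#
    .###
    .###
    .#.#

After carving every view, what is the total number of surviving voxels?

full grid |V| = 64
after view 1 [y-axis, 13 of 16 cells solid] → remaining = 52
after view 2 [x-axis, 6 of 16 cells solid] → remaining = 20
after view 3 [z-axis, 11 of 16 cells solid] → remaining = 14

|visual hull| = 14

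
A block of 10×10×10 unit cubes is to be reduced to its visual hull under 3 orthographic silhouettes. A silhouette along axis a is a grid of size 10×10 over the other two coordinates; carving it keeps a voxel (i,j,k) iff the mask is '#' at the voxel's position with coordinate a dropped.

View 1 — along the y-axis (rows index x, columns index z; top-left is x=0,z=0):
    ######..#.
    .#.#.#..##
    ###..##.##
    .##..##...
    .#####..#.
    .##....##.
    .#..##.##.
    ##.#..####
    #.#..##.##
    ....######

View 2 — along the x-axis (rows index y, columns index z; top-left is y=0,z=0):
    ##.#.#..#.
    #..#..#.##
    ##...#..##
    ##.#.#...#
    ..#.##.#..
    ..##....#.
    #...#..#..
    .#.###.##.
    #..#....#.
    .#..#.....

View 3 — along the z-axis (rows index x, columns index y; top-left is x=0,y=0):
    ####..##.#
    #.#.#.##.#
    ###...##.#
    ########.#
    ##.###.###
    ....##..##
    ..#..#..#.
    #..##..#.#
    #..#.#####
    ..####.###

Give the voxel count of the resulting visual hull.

start: 10×10×10 = 1000 voxels
step 1: project along y, AND mask (57/100) → |grid| = 570
step 2: project along x, AND mask (41/100) → |grid| = 242
step 3: project along z, AND mask (62/100) → |grid| = 147

|visual hull| = 147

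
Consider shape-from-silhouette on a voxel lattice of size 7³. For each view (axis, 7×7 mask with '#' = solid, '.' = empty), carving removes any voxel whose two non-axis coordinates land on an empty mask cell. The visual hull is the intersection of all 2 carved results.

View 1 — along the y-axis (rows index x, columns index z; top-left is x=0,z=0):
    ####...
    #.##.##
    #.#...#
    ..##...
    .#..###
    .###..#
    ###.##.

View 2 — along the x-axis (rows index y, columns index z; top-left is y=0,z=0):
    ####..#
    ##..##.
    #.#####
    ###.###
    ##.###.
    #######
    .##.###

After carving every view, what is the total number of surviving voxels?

initial block: 7^3 = 343
after view 1 [y-axis, 27 of 49 cells solid] → remaining = 189
after view 2 [x-axis, 38 of 49 cells solid] → remaining = 144

144 voxels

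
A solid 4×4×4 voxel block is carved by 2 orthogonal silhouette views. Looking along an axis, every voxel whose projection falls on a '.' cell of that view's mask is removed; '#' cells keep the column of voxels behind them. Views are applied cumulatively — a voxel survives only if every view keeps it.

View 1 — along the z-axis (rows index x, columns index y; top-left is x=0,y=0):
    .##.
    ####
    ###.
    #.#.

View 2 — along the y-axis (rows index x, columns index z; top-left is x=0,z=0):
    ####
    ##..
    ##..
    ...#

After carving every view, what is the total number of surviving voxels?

full grid |V| = 64
  1. axis=2 (XY plane), |mask|=11  ⇒  voxels=44
  2. axis=1 (XZ plane), |mask|=9  ⇒  voxels=24

|visual hull| = 24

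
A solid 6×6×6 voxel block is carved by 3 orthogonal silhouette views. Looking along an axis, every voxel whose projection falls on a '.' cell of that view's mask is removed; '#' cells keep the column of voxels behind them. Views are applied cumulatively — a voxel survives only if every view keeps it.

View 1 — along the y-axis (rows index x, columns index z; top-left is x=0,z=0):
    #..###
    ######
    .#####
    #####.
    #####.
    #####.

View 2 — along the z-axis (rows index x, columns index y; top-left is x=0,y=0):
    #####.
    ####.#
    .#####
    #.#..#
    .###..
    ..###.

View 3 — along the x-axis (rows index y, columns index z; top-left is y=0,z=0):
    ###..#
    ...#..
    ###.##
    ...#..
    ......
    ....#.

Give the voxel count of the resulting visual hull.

45 voxels

full grid |V| = 216
[1] y-view keeps 30 columns → grid now 180
[2] z-view keeps 24 columns → grid now 120
[3] x-view keeps 12 columns → grid now 45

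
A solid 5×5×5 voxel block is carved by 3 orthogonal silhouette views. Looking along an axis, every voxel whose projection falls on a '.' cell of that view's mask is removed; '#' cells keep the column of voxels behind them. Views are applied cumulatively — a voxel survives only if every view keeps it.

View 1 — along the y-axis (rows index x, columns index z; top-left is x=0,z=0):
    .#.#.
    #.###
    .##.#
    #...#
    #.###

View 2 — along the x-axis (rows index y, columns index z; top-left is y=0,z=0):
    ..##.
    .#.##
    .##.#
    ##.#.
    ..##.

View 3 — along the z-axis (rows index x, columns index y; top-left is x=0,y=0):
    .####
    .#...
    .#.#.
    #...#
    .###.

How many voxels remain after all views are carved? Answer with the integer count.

start: 5×5×5 = 125 voxels
[1] y-view keeps 15 columns → grid now 75
[2] x-view keeps 13 columns → grid now 38
[3] z-view keeps 12 columns → grid now 17

voxel count = 17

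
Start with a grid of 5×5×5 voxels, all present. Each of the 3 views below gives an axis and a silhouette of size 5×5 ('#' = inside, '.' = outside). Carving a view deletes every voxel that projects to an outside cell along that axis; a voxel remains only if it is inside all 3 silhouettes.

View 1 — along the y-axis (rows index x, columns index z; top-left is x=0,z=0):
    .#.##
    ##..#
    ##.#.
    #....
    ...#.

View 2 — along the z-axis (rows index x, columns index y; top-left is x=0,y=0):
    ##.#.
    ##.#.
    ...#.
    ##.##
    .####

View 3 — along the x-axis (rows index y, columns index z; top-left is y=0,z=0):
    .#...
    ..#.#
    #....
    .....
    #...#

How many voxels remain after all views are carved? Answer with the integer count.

5 voxels

initial block: 5^3 = 125
V1 y: intersect with XZ mask (11 set) -- 55 left
V2 z: intersect with XY mask (15 set) -- 29 left
V3 x: intersect with YZ mask (6 set) -- 5 left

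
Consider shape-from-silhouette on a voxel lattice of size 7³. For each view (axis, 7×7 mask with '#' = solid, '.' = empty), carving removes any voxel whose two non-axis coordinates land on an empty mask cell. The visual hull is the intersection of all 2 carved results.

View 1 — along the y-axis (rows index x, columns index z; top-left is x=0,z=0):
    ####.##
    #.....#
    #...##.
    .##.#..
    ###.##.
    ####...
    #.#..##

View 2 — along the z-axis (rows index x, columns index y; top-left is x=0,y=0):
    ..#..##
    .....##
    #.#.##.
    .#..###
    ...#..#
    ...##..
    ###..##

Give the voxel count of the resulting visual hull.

|visual hull| = 84

initial block: 7^3 = 343
step 1: project along y, AND mask (27/49) → |grid| = 189
step 2: project along z, AND mask (22/49) → |grid| = 84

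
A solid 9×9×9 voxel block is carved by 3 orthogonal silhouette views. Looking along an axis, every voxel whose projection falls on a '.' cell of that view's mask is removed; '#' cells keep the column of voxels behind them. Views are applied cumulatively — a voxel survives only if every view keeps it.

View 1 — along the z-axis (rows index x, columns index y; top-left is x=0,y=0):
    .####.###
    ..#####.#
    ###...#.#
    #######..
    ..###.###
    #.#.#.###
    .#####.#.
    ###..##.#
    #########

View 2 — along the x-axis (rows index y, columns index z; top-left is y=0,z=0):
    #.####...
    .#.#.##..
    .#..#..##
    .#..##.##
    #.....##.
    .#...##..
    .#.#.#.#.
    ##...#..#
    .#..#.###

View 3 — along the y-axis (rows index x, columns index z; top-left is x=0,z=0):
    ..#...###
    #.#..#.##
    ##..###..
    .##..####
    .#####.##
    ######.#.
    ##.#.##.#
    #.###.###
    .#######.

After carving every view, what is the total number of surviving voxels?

162 voxels

initial block: 9^3 = 729
step 1: project along z, AND mask (58/81) → |grid| = 522
step 2: project along x, AND mask (37/81) → |grid| = 238
step 3: project along y, AND mask (54/81) → |grid| = 162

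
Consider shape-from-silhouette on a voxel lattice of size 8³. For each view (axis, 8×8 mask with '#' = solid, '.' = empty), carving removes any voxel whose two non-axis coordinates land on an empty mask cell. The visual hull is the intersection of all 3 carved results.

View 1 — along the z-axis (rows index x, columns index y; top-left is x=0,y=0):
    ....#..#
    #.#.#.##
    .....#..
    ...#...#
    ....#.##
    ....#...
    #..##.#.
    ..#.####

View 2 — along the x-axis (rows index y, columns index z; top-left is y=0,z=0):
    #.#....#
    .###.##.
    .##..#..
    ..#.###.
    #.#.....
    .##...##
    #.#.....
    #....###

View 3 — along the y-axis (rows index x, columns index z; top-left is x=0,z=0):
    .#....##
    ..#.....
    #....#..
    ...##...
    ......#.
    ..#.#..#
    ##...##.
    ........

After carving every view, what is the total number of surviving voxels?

14 voxels

start: 8×8×8 = 512 voxels
carve view 1 (along z, XY-mask fill 23/64): 184 voxels remain
carve view 2 (along x, YZ-mask fill 27/64): 68 voxels remain
carve view 3 (along y, XZ-mask fill 16/64): 14 voxels remain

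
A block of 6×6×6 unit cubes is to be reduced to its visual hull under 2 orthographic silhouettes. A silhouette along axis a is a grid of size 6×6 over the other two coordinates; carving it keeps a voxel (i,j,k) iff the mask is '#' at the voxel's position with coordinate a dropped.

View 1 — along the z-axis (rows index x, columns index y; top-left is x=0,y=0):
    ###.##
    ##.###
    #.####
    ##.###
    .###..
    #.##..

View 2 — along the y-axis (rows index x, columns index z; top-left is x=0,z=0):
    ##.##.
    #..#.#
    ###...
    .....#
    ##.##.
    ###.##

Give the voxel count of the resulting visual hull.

voxel count = 82

before carving: 216 voxels (6×6×6)
carve view 1 (along z, XY-mask fill 26/36): 156 voxels remain
carve view 2 (along y, XZ-mask fill 20/36): 82 voxels remain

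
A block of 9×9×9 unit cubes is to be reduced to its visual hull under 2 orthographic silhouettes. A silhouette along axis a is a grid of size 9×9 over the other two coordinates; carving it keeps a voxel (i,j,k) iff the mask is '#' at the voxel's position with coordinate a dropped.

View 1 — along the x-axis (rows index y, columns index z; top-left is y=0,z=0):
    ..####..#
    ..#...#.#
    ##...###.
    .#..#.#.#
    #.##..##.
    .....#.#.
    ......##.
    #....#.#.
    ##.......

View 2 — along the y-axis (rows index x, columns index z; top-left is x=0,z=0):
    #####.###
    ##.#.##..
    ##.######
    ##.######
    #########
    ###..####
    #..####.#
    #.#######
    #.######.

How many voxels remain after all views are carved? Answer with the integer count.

remaining voxels: 232

before carving: 729 voxels (9×9×9)
V1 x: intersect with YZ mask (31 set) -- 279 left
V2 y: intersect with XZ mask (66 set) -- 232 left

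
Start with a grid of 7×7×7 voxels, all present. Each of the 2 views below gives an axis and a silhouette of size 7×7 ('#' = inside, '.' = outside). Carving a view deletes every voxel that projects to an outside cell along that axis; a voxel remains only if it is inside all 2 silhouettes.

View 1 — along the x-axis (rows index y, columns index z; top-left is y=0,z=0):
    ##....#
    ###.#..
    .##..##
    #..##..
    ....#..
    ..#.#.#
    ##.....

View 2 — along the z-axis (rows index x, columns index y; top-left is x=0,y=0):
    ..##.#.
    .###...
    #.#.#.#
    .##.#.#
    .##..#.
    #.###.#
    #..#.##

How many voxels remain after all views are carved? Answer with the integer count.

remaining voxels: 77

start: 7×7×7 = 343 voxels
step 1: project along x, AND mask (20/49) → |grid| = 140
step 2: project along z, AND mask (26/49) → |grid| = 77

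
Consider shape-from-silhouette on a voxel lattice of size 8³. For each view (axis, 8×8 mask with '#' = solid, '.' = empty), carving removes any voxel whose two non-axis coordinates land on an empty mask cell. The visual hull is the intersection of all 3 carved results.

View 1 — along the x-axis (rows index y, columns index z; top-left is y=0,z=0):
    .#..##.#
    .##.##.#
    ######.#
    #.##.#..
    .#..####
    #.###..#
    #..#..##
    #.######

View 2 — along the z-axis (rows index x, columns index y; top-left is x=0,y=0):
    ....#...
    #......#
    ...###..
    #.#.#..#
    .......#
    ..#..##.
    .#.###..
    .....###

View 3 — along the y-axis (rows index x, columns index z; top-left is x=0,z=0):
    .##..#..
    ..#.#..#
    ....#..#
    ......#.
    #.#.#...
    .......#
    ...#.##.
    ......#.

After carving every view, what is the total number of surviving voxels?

initial block: 8^3 = 512
step 1: project along x, AND mask (41/64) → |grid| = 328
step 2: project along z, AND mask (21/64) → |grid| = 111
step 3: project along y, AND mask (17/64) → |grid| = 27

voxel count = 27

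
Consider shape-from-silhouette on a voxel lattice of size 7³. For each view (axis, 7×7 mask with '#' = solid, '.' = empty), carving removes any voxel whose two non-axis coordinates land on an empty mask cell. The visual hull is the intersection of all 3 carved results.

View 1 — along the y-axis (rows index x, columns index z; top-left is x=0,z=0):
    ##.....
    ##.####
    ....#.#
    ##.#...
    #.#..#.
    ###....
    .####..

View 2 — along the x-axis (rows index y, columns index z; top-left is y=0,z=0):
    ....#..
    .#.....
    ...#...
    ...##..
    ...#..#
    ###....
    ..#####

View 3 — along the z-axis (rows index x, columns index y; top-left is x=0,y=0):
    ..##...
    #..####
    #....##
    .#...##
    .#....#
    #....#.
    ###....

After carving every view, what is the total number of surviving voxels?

remaining voxels: 26

start: 7×7×7 = 343 voxels
  1. axis=1 (XZ plane), |mask|=23  ⇒  voxels=161
  2. axis=0 (YZ plane), |mask|=15  ⇒  voxels=48
  3. axis=2 (XY plane), |mask|=20  ⇒  voxels=26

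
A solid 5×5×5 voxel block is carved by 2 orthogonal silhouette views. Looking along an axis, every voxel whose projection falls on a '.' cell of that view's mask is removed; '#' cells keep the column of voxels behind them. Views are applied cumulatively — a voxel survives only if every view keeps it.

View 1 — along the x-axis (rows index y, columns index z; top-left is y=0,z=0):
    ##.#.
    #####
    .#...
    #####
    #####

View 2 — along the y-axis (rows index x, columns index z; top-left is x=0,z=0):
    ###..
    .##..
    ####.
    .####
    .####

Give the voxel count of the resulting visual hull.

|visual hull| = 66

full grid |V| = 125
after view 1 [x-axis, 19 of 25 cells solid] → remaining = 95
after view 2 [y-axis, 17 of 25 cells solid] → remaining = 66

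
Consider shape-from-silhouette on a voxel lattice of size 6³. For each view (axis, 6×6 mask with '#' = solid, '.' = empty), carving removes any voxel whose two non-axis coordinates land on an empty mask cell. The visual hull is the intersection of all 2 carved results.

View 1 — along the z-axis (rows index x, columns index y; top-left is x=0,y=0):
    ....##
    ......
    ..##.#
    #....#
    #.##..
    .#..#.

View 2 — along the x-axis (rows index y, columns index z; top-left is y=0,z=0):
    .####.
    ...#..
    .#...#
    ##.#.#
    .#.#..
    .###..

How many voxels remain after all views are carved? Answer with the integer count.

initial block: 6^3 = 216
step 1: project along z, AND mask (12/36) → |grid| = 72
step 2: project along x, AND mask (16/36) → |grid| = 34

|visual hull| = 34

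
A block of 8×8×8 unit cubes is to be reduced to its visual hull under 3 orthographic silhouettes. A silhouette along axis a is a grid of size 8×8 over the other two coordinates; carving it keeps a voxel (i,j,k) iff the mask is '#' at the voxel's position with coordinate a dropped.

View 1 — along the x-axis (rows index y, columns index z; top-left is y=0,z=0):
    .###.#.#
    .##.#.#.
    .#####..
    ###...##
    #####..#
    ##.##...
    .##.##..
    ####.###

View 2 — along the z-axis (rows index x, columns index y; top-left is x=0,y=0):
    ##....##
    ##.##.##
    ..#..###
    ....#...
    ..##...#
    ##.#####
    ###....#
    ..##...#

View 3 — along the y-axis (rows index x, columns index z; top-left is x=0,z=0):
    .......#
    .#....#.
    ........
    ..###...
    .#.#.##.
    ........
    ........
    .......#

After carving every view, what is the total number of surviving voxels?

before carving: 512 voxels (8×8×8)
carve view 1 (along x, YZ-mask fill 40/64): 320 voxels remain
carve view 2 (along z, XY-mask fill 32/64): 167 voxels remain
carve view 3 (along y, XZ-mask fill 11/64): 25 voxels remain

remaining voxels: 25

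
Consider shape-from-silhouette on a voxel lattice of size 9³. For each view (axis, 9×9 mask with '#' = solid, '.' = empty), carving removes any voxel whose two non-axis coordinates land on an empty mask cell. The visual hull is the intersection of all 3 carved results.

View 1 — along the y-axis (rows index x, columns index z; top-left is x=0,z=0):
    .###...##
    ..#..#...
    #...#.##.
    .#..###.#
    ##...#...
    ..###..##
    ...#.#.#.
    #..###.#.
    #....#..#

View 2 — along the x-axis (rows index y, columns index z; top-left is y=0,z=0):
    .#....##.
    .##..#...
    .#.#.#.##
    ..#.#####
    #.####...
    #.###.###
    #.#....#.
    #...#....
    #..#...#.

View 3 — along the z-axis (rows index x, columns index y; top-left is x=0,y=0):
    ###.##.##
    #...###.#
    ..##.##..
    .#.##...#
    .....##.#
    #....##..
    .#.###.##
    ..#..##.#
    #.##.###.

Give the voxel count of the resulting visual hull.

before carving: 729 voxels (9×9×9)
after view 1 [y-axis, 35 of 81 cells solid] → remaining = 315
after view 2 [x-axis, 37 of 81 cells solid] → remaining = 148
after view 3 [z-axis, 42 of 81 cells solid] → remaining = 78

voxel count = 78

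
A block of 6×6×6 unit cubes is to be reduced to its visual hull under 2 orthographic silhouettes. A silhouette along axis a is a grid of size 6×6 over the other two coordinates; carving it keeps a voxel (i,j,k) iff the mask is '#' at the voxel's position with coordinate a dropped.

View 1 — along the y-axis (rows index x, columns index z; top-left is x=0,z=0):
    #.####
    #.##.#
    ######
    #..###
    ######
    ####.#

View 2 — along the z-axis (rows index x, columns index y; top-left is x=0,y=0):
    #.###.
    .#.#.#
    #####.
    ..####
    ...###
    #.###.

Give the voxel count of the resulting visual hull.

116 voxels

initial block: 6^3 = 216
V1 y: intersect with XZ mask (30 set) -- 180 left
V2 z: intersect with XY mask (23 set) -- 116 left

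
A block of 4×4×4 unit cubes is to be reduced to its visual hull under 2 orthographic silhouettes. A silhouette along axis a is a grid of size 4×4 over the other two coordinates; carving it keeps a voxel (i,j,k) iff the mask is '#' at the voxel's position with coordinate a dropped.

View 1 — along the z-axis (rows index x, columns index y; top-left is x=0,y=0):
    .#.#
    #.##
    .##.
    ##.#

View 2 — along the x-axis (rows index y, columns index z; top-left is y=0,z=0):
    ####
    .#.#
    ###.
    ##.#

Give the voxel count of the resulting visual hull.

before carving: 64 voxels (4×4×4)
V1 z: intersect with XY mask (10 set) -- 40 left
V2 x: intersect with YZ mask (12 set) -- 29 left

remaining voxels: 29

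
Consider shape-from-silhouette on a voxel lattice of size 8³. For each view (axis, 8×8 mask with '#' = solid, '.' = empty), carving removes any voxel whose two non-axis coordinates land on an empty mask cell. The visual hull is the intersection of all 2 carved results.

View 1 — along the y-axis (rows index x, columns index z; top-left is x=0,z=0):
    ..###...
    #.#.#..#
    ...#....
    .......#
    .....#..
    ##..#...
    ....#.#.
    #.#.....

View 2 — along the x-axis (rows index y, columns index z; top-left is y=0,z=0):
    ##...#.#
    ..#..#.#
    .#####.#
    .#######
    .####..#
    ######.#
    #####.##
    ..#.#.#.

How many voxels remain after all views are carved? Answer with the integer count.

92 voxels

start: 8×8×8 = 512 voxels
step 1: project along y, AND mask (17/64) → |grid| = 136
step 2: project along x, AND mask (42/64) → |grid| = 92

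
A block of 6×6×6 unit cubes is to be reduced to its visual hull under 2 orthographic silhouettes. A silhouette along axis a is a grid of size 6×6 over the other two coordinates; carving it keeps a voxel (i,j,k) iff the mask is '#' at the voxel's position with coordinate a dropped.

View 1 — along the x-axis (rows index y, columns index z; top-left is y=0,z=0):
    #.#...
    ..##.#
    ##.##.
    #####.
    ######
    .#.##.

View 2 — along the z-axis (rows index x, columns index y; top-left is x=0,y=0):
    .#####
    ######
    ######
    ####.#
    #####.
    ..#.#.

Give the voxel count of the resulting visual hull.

remaining voxels: 114

full grid |V| = 216
step 1: project along x, AND mask (23/36) → |grid| = 138
step 2: project along z, AND mask (29/36) → |grid| = 114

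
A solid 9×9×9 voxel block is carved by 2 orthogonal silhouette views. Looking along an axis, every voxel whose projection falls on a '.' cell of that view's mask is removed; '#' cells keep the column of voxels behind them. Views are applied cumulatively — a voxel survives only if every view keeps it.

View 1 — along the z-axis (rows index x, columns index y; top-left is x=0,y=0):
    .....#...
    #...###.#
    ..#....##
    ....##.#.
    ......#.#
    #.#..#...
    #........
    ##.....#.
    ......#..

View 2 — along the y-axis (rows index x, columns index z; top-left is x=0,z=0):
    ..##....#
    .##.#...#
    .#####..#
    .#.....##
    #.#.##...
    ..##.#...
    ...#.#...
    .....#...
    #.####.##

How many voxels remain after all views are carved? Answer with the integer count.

|visual hull| = 79

start: 9×9×9 = 729 voxels
V1 z: intersect with XY mask (22 set) -- 198 left
V2 y: intersect with XZ mask (33 set) -- 79 left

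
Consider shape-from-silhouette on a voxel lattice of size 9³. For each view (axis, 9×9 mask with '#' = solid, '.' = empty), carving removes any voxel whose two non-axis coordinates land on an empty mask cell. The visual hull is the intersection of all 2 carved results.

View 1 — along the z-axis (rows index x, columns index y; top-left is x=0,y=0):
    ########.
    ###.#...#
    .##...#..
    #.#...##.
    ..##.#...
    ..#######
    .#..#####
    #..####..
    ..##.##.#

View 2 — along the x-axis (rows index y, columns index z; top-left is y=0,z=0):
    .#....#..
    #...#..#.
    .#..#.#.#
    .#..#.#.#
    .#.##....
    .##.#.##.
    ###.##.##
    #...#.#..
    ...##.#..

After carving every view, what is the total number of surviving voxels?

start: 9×9×9 = 729 voxels
after view 1 [z-axis, 46 of 81 cells solid] → remaining = 414
after view 2 [x-axis, 34 of 81 cells solid] → remaining = 186

186 voxels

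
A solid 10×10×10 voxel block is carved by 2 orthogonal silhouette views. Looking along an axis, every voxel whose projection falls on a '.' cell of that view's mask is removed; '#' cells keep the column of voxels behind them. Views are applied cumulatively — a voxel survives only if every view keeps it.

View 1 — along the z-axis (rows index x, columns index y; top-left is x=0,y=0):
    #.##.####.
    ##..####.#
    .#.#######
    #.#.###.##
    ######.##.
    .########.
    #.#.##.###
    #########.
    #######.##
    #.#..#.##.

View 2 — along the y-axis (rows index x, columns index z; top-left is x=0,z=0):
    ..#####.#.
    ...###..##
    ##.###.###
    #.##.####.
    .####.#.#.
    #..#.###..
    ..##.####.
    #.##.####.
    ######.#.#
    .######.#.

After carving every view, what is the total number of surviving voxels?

remaining voxels: 490

full grid |V| = 1000
  1. axis=2 (XY plane), |mask|=75  ⇒  voxels=750
  2. axis=1 (XZ plane), |mask|=65  ⇒  voxels=490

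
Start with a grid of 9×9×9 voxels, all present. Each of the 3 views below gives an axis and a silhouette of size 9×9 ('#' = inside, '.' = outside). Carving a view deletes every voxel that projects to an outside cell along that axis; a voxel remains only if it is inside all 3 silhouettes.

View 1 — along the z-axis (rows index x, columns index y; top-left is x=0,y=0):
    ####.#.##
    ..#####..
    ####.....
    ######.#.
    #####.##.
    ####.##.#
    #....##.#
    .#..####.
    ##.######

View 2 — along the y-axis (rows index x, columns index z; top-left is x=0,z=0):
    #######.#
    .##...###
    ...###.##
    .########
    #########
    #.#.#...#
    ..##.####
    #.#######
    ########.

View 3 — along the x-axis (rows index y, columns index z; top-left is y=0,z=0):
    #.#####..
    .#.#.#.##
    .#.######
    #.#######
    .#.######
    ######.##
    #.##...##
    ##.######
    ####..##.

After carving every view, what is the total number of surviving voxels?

|visual hull| = 281

initial block: 9^3 = 729
  1. axis=2 (XY plane), |mask|=54  ⇒  voxels=486
  2. axis=1 (XZ plane), |mask|=61  ⇒  voxels=376
  3. axis=0 (YZ plane), |mask|=60  ⇒  voxels=281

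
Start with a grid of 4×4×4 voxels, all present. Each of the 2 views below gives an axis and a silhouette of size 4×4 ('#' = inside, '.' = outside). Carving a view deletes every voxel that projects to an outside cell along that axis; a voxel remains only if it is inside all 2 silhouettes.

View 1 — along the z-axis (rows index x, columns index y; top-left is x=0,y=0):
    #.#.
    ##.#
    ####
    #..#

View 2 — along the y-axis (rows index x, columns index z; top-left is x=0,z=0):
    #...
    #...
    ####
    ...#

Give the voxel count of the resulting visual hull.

voxel count = 23

full grid |V| = 64
carve view 1 (along z, XY-mask fill 11/16): 44 voxels remain
carve view 2 (along y, XZ-mask fill 7/16): 23 voxels remain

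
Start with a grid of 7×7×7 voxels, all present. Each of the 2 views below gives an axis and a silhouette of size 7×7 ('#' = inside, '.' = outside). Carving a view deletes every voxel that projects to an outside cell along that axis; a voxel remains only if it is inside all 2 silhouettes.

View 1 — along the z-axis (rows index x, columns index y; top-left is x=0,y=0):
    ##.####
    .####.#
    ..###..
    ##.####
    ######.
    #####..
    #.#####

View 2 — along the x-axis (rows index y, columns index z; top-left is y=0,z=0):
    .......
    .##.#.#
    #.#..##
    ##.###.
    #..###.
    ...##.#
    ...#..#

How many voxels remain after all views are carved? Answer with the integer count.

123 voxels

start: 7×7×7 = 343 voxels
  1. axis=2 (XY plane), |mask|=37  ⇒  voxels=259
  2. axis=0 (YZ plane), |mask|=22  ⇒  voxels=123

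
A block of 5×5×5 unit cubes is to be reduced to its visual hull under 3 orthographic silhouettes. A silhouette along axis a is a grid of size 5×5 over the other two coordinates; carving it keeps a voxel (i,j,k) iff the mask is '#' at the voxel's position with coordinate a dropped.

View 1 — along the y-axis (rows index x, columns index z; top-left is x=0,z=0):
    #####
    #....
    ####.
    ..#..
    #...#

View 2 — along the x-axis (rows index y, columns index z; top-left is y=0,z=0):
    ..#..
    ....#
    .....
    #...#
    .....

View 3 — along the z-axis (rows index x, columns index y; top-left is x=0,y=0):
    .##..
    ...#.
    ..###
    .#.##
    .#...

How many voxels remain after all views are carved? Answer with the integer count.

full grid |V| = 125
  1. axis=1 (XZ plane), |mask|=13  ⇒  voxels=65
  2. axis=0 (YZ plane), |mask|=4  ⇒  voxels=11
  3. axis=2 (XY plane), |mask|=10  ⇒  voxels=4

4 voxels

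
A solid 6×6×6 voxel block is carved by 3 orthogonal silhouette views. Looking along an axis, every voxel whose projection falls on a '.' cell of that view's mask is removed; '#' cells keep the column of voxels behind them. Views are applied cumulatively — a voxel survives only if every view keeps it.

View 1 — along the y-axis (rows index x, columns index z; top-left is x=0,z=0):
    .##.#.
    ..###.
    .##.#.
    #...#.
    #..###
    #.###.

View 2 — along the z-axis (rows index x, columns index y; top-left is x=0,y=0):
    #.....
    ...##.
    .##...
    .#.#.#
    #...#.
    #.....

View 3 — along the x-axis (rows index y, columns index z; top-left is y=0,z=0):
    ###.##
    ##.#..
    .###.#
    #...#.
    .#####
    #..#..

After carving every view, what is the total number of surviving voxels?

remaining voxels: 23

initial block: 6^3 = 216
  1. axis=1 (XZ plane), |mask|=19  ⇒  voxels=114
  2. axis=2 (XY plane), |mask|=11  ⇒  voxels=33
  3. axis=0 (YZ plane), |mask|=21  ⇒  voxels=23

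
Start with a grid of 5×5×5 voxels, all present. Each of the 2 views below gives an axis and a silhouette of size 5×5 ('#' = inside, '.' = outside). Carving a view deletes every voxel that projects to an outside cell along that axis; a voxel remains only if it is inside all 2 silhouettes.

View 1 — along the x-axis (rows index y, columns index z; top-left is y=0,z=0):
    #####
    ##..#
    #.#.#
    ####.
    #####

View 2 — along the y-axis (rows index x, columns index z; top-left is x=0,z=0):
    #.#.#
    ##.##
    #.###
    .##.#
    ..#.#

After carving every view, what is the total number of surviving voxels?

full grid |V| = 125
V1 x: intersect with YZ mask (20 set) -- 100 left
V2 y: intersect with XZ mask (16 set) -- 65 left

remaining voxels: 65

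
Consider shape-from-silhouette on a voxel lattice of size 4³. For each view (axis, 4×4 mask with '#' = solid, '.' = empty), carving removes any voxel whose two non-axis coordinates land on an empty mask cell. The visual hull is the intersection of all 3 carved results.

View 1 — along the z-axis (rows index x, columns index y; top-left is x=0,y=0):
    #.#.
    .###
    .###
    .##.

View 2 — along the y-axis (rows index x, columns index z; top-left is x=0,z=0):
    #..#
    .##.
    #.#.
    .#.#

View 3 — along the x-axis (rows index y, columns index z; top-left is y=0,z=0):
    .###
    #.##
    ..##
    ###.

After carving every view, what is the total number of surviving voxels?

start: 4×4×4 = 64 voxels
V1 z: intersect with XY mask (10 set) -- 40 left
V2 y: intersect with XZ mask (8 set) -- 20 left
V3 x: intersect with YZ mask (11 set) -- 13 left

voxel count = 13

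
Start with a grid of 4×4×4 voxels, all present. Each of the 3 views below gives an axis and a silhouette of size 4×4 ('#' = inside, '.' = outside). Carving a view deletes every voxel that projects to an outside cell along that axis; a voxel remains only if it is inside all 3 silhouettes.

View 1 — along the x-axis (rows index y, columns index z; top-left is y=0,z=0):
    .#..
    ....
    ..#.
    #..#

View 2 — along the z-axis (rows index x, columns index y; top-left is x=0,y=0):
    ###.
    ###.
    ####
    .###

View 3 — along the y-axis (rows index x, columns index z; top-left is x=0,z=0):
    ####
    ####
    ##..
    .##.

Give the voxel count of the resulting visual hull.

remaining voxels: 7

before carving: 64 voxels (4×4×4)
carve view 1 (along x, YZ-mask fill 4/16): 16 voxels remain
carve view 2 (along z, XY-mask fill 13/16): 11 voxels remain
carve view 3 (along y, XZ-mask fill 12/16): 7 voxels remain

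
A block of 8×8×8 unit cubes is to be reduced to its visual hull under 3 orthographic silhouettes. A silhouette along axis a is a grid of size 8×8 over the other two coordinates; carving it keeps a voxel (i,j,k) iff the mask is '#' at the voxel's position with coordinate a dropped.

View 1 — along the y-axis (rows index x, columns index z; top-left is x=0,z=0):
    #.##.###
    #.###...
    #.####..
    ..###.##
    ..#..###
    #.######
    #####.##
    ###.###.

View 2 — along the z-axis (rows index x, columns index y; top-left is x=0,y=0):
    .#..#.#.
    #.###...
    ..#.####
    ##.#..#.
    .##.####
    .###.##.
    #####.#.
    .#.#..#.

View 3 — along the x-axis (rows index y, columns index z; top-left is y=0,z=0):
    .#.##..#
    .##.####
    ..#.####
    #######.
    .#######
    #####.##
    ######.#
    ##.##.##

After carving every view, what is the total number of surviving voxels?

voxel count = 154

start: 8×8×8 = 512 voxels
  1. axis=1 (XZ plane), |mask|=44  ⇒  voxels=352
  2. axis=2 (XY plane), |mask|=36  ⇒  voxels=198
  3. axis=0 (YZ plane), |mask|=49  ⇒  voxels=154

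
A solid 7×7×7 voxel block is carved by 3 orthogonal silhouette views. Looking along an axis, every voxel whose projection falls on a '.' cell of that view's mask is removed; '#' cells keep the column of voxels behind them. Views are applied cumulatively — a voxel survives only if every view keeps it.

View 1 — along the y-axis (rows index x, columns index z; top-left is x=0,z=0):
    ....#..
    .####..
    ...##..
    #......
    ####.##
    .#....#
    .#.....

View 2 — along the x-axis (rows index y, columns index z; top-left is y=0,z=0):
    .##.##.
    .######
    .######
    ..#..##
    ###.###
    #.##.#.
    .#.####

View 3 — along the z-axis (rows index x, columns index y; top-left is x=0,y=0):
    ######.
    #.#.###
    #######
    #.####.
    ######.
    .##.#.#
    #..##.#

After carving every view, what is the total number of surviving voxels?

full grid |V| = 343
[1] y-view keeps 17 columns → grid now 119
[2] x-view keeps 34 columns → grid now 80
[3] z-view keeps 37 columns → grid now 66

remaining voxels: 66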